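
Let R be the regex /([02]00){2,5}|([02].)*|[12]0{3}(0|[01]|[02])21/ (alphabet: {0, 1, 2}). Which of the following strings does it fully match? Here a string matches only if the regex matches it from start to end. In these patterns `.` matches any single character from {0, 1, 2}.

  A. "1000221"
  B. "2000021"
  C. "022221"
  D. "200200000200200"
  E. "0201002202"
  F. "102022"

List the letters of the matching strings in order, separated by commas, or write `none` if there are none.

A → match
B → match
C → match
D → match
E → match
F → no match

A, B, C, D, E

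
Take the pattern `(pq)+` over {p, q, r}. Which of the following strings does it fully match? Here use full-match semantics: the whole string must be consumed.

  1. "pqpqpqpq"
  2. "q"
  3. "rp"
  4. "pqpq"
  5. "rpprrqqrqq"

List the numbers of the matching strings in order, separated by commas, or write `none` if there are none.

1, 4

1. "pqpqpqpq" → match
2. "q" → no match — must start with "pq"
3. "rp" → no match — must start with "pq"
4. "pqpq" → match
5. "rpprrqqrqq" → no match — must start with "pq"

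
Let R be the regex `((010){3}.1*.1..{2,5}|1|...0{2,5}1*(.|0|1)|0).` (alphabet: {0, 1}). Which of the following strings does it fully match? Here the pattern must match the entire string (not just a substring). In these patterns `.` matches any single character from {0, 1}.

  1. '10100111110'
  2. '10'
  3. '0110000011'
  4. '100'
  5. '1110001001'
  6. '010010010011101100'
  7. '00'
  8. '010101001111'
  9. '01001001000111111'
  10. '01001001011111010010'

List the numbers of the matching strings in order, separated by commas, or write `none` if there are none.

1 → match
2 → match
3 → match
4 → no match
5 → no match
6 → match
7 → match
8 → no match
9 → match
10 → match

1, 2, 3, 6, 7, 9, 10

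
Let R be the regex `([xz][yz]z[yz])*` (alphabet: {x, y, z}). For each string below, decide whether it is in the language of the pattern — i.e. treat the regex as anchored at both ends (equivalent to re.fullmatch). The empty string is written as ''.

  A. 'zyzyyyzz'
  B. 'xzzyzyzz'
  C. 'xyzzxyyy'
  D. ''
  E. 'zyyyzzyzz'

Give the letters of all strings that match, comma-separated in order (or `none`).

B, D

A → no match
B → match
C → no match
D → match
E → no match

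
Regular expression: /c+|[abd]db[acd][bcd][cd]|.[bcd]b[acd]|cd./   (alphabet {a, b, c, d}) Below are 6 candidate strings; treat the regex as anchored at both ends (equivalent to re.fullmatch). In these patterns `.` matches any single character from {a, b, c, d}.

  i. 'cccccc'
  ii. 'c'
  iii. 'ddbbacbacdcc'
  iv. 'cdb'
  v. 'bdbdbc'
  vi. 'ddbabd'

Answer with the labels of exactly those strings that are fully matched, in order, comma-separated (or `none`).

i. 'cccccc' → match
ii. 'c' → match
iii. 'ddbbacbacdcc' → no match
iv. 'cdb' → match
v. 'bdbdbc' → match
vi. 'ddbabd' → match

i, ii, iv, v, vi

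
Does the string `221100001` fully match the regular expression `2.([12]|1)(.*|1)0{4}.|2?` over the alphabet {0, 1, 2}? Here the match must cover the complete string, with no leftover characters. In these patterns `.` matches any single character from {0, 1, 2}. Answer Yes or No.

Yes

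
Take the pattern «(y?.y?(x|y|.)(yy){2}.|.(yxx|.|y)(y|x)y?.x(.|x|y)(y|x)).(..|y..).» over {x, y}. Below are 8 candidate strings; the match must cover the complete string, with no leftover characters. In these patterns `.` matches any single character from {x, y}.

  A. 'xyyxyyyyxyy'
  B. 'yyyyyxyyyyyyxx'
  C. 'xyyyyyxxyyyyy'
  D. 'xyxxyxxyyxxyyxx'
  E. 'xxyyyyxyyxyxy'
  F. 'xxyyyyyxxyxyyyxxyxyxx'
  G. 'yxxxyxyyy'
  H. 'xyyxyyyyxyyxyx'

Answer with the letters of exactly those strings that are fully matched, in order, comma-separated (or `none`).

A → no match
B → no match
C → no match
D → no match
E → no match
F → no match
G → no match
H → no match

none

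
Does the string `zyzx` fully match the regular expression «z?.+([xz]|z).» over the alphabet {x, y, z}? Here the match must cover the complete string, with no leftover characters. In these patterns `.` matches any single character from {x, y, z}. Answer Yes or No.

Yes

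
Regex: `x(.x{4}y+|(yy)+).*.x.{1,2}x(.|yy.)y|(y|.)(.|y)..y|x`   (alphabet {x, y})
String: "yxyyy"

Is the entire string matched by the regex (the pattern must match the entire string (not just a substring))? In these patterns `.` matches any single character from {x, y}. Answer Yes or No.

Yes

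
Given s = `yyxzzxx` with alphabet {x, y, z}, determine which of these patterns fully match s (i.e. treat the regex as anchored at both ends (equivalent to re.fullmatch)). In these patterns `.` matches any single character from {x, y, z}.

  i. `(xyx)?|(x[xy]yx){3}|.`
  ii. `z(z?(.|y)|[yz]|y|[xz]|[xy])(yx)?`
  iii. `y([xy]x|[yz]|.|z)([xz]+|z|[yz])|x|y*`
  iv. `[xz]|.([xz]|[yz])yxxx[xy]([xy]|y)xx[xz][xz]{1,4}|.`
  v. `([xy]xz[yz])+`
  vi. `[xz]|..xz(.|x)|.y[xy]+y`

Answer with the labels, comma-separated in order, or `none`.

iii

i → no match
ii → no match — must start with `z`
iii → match
iv → no match
v → no match
vi → no match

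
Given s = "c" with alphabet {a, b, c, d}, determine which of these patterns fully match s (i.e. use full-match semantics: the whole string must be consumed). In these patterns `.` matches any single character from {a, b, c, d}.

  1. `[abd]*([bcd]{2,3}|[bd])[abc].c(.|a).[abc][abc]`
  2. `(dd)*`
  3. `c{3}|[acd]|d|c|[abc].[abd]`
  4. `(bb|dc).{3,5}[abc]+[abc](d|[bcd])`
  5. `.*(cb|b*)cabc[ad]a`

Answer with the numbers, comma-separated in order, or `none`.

3

1 → no match
2 → no match
3 → match
4 → no match
5 → no match — must end with "a"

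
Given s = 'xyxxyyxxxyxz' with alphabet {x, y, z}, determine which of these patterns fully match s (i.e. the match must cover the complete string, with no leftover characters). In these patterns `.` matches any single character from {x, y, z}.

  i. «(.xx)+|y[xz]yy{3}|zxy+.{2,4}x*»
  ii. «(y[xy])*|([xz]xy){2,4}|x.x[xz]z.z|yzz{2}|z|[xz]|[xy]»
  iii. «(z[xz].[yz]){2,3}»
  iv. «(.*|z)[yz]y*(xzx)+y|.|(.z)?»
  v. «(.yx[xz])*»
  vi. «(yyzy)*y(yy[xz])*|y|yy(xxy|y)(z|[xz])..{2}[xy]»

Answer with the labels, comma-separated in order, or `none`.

v

i → no match
ii → no match
iii → no match — must start with 'z'
iv → no match
v → match
vi → no match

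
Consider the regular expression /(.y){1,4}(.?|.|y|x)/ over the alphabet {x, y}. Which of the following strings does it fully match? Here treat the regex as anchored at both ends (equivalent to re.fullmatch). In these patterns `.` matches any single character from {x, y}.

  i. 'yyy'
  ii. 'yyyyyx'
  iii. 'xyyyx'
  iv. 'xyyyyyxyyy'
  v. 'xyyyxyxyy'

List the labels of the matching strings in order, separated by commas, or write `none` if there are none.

i → match
ii → no match
iii → match
iv → no match
v → match

i, iii, v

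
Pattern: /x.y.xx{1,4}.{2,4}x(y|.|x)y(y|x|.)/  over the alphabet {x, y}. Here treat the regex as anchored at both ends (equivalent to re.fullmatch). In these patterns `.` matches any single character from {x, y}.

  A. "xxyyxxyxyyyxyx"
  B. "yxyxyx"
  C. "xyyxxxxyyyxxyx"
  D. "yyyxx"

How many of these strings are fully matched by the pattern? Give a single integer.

1

A → no match
B → no match — must start with "x"
C → match
D → no match — must start with "x"
Total matched: 1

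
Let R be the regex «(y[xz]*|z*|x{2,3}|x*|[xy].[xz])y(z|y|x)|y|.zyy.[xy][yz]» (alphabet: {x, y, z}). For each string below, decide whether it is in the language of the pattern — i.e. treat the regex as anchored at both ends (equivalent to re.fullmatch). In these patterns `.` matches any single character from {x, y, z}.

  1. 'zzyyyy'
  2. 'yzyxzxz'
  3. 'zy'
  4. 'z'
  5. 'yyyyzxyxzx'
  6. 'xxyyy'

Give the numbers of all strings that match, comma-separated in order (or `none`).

none

1 → no match
2 → no match
3 → no match
4 → no match
5 → no match
6 → no match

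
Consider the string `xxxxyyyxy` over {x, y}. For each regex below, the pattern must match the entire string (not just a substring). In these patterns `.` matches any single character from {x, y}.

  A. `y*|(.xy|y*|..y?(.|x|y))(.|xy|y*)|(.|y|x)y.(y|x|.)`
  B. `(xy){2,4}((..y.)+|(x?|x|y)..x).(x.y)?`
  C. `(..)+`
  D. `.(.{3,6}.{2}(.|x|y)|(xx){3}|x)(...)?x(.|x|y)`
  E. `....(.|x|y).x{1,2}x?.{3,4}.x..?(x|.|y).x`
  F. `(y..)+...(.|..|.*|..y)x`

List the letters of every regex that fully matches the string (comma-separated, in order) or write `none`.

A → no match
B → no match — must start with `xy`
C → no match
D → match
E → no match — must end with `x`
F → no match — must start with `y`

D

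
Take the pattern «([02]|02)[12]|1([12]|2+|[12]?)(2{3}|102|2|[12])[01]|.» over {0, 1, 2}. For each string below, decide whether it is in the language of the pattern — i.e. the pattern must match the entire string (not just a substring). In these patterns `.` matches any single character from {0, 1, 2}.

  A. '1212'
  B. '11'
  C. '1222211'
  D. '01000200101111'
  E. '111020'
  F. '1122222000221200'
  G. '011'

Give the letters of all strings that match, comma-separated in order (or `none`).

A → no match
B → no match
C → match
D → no match
E → match
F → no match
G → no match

C, E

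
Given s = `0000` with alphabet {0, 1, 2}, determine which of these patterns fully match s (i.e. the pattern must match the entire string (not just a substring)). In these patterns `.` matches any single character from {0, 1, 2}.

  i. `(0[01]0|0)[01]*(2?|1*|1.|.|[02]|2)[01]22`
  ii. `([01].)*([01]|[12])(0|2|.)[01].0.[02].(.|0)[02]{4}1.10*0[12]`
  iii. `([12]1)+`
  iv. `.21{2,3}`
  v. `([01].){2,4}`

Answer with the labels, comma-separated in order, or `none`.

v

i → no match — must end with `22`
ii → no match
iii → no match — must end with `1`
iv → no match — must end with `1`
v → match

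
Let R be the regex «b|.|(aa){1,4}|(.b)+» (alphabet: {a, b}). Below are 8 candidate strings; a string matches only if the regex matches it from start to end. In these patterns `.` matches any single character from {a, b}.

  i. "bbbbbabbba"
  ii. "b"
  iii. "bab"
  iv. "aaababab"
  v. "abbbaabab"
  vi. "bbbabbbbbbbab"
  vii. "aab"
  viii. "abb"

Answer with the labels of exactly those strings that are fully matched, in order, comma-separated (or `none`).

ii

i → no match
ii → match
iii → no match
iv → no match
v → no match
vi → no match
vii → no match
viii → no match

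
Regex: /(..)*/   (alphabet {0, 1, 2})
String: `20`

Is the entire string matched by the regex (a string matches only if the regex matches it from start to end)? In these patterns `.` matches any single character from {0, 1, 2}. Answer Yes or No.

Yes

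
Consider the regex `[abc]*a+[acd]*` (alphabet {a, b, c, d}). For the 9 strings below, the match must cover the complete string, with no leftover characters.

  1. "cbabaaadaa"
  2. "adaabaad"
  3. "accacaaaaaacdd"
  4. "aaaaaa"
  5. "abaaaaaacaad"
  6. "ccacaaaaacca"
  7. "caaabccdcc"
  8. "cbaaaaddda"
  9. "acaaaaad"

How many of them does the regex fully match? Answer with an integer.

1. "cbabaaadaa" → match
2. "adaabaad" → no match
3 → match
4. "aaaaaa" → match
5. "abaaaaaacaad" → match
6. "ccacaaaaacca" → match
7. "caaabccdcc" → no match
8. "cbaaaaddda" → match
9. "acaaaaad" → match
Total matched: 7

7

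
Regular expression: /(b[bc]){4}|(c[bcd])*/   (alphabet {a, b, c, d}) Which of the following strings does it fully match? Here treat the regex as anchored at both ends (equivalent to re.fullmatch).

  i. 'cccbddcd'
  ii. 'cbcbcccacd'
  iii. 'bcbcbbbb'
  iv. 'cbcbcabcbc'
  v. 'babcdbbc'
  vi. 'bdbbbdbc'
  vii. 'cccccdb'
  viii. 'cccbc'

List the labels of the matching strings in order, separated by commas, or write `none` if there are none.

iii

i → no match
ii → no match
iii → match
iv → no match
v → no match
vi → no match
vii → no match
viii → no match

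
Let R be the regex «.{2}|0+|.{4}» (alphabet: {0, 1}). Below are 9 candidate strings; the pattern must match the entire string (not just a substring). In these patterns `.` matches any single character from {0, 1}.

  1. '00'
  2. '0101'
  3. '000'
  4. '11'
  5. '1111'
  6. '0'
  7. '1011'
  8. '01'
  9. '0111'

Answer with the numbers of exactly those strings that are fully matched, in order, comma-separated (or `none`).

1, 2, 3, 4, 5, 6, 7, 8, 9

1. '00' → match
2. '0101' → match
3. '000' → match
4. '11' → match
5. '1111' → match
6. '0' → match
7. '1011' → match
8. '01' → match
9. '0111' → match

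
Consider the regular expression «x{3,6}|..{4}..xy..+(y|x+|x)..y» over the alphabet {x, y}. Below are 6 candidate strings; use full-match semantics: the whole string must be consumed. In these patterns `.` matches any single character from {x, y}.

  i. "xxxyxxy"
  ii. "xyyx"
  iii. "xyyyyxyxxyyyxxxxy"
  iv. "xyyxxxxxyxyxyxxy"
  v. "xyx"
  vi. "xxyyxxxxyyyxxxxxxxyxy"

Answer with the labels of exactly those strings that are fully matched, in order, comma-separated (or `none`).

iv, vi

i → no match
ii → no match
iii → no match
iv → match
v → no match
vi → match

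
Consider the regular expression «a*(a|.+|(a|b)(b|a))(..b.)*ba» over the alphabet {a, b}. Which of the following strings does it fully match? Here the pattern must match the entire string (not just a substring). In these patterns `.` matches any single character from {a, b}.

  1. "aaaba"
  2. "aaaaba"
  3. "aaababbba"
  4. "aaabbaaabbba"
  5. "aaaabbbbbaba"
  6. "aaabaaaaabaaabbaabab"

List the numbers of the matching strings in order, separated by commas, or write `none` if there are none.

1 → match
2 → match
3 → match
4 → match
5 → match
6 → no match — must end with "ba"

1, 2, 3, 4, 5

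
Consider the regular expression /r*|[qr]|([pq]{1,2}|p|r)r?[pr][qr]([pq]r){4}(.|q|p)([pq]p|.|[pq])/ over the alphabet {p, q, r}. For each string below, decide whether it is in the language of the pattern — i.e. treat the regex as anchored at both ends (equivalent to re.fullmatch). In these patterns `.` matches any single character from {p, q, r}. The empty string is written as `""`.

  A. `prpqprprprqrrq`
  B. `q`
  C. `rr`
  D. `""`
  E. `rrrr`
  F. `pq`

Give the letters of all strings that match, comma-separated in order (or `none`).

A, B, C, D, E

A → match
B → match
C → match
D → match
E → match
F → no match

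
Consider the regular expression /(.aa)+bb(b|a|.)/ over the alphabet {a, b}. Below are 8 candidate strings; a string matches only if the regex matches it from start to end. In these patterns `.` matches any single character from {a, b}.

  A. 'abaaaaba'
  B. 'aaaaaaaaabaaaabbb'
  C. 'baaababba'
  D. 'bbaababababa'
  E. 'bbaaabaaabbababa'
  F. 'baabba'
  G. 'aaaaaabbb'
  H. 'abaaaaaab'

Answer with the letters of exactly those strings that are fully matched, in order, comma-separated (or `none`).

A → no match
B → no match
C → no match
D → no match
E → no match
F → match
G → match
H → no match

F, G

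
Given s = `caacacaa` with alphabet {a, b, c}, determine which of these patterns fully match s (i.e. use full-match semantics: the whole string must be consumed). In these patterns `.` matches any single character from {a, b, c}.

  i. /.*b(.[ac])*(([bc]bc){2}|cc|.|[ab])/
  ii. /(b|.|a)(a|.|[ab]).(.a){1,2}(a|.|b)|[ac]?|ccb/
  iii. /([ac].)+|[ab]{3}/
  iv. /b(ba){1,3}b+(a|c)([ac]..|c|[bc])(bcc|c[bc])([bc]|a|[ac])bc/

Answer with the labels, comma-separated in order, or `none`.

i → no match
ii → match
iii → match
iv → no match — must start with `bba`

ii, iii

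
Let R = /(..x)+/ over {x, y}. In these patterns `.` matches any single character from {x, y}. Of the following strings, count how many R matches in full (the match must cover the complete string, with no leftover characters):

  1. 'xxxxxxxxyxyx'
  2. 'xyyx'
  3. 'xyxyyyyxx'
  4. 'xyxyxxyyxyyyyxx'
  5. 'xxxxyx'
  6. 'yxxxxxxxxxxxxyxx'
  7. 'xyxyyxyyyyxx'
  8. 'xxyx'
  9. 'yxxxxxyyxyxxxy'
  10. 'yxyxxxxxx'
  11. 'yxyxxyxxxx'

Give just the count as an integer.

1

1. 'xxxxxxxxyxyx' → no match
2. 'xyyx' → no match
3. 'xyxyyyyxx' → no match
4 → no match
5. 'xxxxyx' → match
6 → no match
7. 'xyxyyxyyyyxx' → no match
8. 'xxyx' → no match
9 → no match — must end with 'x'
10. 'yxyxxxxxx' → no match
11. 'yxyxxyxxxx' → no match
Total matched: 1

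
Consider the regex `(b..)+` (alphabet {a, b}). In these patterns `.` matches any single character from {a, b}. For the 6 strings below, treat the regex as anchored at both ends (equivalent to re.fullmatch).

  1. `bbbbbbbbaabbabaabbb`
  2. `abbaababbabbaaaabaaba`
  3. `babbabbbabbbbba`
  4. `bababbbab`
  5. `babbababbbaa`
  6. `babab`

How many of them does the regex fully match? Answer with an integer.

1

1 → no match
2 → no match — must start with `b`
3 → match
4 → no match
5 → no match
6 → no match
Total matched: 1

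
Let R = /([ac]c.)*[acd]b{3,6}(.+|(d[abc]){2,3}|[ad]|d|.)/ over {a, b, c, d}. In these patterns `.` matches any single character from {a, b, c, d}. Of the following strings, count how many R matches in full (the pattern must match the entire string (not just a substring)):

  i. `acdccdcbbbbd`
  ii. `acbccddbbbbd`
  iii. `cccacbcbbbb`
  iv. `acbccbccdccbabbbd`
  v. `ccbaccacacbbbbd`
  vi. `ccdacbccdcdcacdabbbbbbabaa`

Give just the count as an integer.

i → match
ii → match
iii → match
iv → match
v → match
vi → no match
Total matched: 5

5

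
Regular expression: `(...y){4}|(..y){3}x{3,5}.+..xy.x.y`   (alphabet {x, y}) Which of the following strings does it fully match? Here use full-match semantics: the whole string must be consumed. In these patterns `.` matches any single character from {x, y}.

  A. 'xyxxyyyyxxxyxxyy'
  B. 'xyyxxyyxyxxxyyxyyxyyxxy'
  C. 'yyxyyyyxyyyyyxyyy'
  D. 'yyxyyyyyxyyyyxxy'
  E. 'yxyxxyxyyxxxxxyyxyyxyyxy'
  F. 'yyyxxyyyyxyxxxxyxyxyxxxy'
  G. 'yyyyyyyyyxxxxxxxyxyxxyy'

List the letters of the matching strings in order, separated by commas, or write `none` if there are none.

B, D, G

A → no match
B → match
C → no match
D → match
E → no match
F → no match
G → match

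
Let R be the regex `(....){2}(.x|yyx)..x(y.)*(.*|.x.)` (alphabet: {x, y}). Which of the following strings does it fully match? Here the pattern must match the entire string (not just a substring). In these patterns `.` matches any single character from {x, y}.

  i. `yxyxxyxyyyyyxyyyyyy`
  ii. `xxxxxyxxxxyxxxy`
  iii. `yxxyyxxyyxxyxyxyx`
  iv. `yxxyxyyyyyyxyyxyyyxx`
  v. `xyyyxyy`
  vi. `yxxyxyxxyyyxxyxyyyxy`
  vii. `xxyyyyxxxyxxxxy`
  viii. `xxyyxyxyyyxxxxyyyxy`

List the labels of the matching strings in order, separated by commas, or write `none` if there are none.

ii, iii, viii

i → no match
ii → match
iii → match
iv → no match
v. `xyyyxyy` → no match
vi → no match
vii → no match
viii → match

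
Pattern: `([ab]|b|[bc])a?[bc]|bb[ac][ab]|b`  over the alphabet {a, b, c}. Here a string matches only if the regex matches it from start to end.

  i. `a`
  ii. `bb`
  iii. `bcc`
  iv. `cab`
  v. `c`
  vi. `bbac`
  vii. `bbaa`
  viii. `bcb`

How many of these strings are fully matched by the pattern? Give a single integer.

i. `a` → no match
ii. `bb` → match
iii. `bcc` → no match
iv. `cab` → match
v. `c` → no match
vi. `bbac` → no match
vii. `bbaa` → match
viii. `bcb` → no match
Total matched: 3

3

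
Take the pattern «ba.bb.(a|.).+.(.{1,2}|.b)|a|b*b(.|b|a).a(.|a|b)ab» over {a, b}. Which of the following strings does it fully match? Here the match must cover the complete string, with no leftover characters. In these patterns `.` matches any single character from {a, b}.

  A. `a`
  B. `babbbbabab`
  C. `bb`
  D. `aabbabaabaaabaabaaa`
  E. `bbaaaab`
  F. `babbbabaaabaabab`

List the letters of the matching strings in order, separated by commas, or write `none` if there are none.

A, B, E, F

A. `a` → match
B. `babbbbabab` → match
C. `bb` → no match
D → no match
E. `bbaaaab` → match
F → match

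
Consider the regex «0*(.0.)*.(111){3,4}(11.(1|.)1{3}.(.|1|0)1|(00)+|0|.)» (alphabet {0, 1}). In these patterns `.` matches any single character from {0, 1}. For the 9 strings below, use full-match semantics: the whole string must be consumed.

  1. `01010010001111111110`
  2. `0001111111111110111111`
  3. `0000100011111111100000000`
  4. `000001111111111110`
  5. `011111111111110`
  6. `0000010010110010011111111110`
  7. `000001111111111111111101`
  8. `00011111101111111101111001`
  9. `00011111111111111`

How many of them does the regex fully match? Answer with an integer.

7

1 → no match
2 → match
3 → match
4 → match
5 → match
6 → match
7 → match
8 → no match
9 → match
Total matched: 7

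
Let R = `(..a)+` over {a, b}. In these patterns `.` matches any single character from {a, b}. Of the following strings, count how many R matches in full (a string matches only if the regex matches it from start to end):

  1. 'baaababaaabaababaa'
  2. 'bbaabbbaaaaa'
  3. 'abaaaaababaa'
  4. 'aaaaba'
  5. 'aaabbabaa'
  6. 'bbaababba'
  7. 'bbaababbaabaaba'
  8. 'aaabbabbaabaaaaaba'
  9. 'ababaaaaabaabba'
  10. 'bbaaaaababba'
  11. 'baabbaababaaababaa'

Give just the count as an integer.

1 → match
2 → no match
3 → match
4 → match
5 → match
6 → match
7 → match
8 → match
9 → match
10 → match
11 → match
Total matched: 10

10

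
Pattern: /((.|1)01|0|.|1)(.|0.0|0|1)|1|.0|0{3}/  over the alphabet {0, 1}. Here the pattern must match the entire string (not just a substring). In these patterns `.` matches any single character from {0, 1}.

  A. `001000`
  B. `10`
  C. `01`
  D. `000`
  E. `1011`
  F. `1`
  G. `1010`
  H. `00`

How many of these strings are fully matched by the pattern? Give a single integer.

A → match
B → match
C → match
D → match
E → match
F → match
G → match
H → match
Total matched: 8

8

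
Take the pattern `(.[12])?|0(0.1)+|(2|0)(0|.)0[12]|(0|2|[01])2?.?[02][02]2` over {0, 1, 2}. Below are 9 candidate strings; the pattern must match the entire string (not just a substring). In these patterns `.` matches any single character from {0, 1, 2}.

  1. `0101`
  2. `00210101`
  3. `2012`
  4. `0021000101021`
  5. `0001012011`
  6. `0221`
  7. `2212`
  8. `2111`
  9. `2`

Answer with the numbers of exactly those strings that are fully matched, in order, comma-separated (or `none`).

1 → match
2 → no match
3 → no match
4 → no match
5 → no match
6 → no match
7 → no match
8 → no match
9 → no match

1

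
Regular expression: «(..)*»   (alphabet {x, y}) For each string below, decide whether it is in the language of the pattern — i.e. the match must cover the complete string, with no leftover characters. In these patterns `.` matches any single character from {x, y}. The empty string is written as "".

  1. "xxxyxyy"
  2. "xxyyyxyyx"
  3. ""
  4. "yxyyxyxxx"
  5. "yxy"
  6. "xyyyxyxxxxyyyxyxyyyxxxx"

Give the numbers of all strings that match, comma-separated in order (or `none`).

1 → no match
2 → no match
3 → match
4 → no match
5 → no match
6 → no match

3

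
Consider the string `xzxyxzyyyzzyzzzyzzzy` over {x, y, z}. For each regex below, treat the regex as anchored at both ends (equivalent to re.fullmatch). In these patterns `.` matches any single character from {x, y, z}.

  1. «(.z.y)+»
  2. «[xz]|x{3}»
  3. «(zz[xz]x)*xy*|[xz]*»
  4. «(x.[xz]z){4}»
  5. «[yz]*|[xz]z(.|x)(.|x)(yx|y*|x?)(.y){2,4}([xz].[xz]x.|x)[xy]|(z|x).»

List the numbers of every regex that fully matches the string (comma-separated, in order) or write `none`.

1

1 → match
2 → no match
3 → no match
4 → no match — must end with `z`
5 → no match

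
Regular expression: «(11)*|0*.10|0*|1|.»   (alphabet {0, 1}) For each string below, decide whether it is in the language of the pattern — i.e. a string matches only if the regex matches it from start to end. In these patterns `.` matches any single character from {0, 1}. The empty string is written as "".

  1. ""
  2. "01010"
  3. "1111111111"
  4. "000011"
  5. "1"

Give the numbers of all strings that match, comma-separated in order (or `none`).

1. "" → match
2. "01010" → no match
3. "1111111111" → match
4. "000011" → no match
5. "1" → match

1, 3, 5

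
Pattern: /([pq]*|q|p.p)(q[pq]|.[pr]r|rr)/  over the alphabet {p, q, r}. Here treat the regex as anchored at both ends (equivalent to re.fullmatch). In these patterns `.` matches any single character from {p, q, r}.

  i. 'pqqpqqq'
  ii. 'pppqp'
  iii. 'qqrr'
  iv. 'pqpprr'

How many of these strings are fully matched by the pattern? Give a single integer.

4

i. 'pqqpqqq' → match
ii. 'pppqp' → match
iii. 'qqrr' → match
iv. 'pqpprr' → match
Total matched: 4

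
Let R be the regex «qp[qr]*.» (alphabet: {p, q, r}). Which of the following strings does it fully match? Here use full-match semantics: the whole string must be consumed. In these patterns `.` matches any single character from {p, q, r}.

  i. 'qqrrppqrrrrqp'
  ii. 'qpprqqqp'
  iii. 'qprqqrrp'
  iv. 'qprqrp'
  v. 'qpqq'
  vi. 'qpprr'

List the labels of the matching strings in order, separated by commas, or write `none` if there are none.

i → no match — must start with 'qp'
ii → no match
iii → match
iv → match
v → match
vi → no match

iii, iv, v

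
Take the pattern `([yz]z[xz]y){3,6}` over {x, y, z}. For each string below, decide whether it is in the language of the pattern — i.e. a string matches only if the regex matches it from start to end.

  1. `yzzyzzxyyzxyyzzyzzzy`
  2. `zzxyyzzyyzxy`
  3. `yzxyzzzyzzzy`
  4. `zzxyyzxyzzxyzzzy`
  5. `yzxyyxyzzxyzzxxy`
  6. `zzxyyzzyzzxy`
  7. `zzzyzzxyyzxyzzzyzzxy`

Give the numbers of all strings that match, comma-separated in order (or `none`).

1 → match
2 → match
3 → match
4 → match
5 → no match
6 → match
7 → match

1, 2, 3, 4, 6, 7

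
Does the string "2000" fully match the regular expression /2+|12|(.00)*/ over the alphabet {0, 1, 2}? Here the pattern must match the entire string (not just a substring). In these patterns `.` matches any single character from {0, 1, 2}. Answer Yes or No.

No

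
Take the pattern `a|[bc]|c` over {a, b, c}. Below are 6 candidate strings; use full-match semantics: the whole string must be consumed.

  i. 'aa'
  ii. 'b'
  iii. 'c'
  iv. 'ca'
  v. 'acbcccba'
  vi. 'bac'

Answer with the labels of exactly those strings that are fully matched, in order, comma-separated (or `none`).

ii, iii

i → no match
ii → match
iii → match
iv → no match
v → no match
vi → no match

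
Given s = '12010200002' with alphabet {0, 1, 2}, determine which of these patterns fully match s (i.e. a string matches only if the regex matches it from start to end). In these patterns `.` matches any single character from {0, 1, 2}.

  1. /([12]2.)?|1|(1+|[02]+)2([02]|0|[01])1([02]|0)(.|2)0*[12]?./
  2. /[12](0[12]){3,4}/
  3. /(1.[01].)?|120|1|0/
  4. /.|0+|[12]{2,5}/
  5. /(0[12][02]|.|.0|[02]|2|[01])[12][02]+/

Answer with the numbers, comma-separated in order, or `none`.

1 → match
2 → no match
3 → no match
4 → no match
5 → no match

1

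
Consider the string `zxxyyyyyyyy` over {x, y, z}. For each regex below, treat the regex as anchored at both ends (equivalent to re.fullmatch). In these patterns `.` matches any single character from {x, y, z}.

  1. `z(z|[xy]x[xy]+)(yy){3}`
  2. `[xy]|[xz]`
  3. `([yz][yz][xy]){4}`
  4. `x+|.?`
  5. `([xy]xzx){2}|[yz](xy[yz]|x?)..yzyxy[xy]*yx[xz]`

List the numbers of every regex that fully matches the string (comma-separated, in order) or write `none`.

1 → match
2 → no match
3 → no match
4 → no match
5 → no match

1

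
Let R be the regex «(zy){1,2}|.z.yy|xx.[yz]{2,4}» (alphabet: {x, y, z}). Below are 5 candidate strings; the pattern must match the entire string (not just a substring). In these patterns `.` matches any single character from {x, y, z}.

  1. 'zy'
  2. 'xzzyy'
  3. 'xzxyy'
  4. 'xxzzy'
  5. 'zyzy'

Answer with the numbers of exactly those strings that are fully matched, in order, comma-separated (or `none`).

1, 2, 3, 4, 5

1. 'zy' → match
2. 'xzzyy' → match
3. 'xzxyy' → match
4. 'xxzzy' → match
5. 'zyzy' → match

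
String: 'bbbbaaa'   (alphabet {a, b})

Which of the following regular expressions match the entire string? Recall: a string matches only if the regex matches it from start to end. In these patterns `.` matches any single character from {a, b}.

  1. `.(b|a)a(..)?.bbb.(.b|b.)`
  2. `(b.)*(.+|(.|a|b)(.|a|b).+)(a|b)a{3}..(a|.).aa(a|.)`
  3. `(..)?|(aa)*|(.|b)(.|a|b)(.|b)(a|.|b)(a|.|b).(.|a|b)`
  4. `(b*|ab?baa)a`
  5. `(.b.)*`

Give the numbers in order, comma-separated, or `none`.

1 → no match
2 → no match
3 → match
4 → no match
5 → no match

3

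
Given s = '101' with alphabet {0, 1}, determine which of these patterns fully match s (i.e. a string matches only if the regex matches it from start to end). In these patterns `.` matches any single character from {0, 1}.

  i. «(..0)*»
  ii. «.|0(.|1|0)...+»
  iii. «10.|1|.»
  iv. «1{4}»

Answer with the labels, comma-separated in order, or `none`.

iii

i → no match
ii → no match
iii → match
iv → no match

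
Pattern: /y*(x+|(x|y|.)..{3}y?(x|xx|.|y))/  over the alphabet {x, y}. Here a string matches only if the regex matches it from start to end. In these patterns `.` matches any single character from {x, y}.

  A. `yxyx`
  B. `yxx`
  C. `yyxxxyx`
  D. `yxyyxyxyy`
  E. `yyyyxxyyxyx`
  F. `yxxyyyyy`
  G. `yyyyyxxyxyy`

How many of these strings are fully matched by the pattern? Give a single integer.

5

A → no match
B → match
C → match
D → no match
E → match
F → match
G → match
Total matched: 5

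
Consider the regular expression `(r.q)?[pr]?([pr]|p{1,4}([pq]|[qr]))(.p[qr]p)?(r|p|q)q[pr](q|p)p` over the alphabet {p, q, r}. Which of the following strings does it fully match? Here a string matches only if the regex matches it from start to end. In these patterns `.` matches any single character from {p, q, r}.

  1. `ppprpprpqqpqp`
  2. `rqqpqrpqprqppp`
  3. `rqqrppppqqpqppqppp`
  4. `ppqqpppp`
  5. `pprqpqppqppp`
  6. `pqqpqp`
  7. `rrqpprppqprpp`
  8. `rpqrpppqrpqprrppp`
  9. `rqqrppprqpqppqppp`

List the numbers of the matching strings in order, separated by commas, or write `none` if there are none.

1 → match
2 → match
3 → match
4. `ppqqpppp` → no match
5. `pprqpqppqppp` → match
6. `pqqpqp` → match
7 → no match
8 → no match
9 → match

1, 2, 3, 5, 6, 9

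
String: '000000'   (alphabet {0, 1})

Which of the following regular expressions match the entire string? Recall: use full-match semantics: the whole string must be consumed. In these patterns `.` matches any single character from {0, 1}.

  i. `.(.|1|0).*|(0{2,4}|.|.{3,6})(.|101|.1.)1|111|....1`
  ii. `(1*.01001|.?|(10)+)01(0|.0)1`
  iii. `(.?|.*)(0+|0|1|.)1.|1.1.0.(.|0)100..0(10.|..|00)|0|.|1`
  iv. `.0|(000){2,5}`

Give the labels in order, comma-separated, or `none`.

i, iv

i → match
ii → no match — must end with '01'
iii → no match
iv → match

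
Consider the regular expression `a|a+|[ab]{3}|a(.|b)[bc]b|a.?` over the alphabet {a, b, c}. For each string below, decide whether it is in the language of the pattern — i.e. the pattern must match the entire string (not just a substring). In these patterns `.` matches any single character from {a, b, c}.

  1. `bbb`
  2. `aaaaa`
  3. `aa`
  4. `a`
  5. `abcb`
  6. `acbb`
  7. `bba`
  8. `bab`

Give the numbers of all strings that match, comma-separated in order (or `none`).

1, 2, 3, 4, 5, 6, 7, 8

1. `bbb` → match
2. `aaaaa` → match
3. `aa` → match
4. `a` → match
5. `abcb` → match
6. `acbb` → match
7. `bba` → match
8. `bab` → match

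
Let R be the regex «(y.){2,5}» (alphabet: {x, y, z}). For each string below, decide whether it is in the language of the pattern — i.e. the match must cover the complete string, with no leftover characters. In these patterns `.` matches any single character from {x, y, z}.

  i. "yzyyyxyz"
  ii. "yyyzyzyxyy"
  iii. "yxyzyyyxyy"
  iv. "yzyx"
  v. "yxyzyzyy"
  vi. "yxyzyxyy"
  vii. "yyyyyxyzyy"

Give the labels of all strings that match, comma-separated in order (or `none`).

i, ii, iii, iv, v, vi, vii

i → match
ii → match
iii → match
iv → match
v → match
vi → match
vii → match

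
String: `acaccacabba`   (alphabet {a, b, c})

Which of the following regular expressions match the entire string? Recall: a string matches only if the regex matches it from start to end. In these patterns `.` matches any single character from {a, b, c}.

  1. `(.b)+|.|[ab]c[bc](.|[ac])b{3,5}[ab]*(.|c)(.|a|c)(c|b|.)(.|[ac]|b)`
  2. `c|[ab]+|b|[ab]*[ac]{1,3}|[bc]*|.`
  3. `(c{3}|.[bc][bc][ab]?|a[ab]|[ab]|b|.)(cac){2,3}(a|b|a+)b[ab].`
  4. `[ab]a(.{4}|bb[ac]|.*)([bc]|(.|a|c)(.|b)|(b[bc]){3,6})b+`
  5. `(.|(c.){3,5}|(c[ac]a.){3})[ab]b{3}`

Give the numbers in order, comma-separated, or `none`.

3

1 → no match
2 → no match
3 → match
4 → no match — must end with `b`
5 → no match — must end with `b`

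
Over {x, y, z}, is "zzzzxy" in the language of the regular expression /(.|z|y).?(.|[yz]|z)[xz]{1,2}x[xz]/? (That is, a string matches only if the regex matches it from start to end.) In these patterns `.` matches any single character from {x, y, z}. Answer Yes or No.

No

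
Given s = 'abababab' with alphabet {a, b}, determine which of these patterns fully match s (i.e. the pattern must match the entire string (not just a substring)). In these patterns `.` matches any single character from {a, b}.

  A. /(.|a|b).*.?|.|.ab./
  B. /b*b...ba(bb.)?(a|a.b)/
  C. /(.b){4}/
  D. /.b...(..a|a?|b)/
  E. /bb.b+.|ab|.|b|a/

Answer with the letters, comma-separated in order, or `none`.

A, C

A → match
B → no match
C → match
D → no match
E → no match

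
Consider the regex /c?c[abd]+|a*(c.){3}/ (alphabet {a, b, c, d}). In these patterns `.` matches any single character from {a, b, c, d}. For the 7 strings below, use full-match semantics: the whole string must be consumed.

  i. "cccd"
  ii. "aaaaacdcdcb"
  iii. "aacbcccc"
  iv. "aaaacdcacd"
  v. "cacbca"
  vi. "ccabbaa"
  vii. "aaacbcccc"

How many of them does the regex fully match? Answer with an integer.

i → no match
ii → match
iii → match
iv → match
v → match
vi → match
vii → match
Total matched: 6

6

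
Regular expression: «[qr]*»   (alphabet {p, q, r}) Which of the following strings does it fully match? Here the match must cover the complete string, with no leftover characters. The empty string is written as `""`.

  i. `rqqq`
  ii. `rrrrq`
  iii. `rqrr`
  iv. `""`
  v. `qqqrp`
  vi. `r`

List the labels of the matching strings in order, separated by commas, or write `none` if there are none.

i, ii, iii, iv, vi

i. `rqqq` → match
ii. `rrrrq` → match
iii. `rqrr` → match
iv. `""` → match
v. `qqqrp` → no match
vi. `r` → match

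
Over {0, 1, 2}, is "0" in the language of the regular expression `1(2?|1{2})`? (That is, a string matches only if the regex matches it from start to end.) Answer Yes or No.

No

Every match must start with "1", but "0" does not.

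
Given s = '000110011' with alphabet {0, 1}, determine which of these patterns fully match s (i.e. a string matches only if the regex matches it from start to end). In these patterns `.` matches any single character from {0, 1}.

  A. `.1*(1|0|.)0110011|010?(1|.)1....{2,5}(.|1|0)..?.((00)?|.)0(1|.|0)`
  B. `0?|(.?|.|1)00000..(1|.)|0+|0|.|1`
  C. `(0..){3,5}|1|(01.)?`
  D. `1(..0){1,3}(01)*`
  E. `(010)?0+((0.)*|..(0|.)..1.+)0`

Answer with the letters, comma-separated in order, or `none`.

A → match
B → no match
C → no match
D → no match — must start with '1'
E → no match — must end with '0'

A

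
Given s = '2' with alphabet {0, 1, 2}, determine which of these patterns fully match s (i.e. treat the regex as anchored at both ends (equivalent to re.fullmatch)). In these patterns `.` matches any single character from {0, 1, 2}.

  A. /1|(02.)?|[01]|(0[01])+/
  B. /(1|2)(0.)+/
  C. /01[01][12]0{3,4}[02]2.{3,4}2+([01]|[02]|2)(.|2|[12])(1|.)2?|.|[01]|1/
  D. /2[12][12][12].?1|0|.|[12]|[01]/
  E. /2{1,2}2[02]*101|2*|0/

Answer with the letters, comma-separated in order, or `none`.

C, D, E

A → no match
B → no match
C → match
D → match
E → match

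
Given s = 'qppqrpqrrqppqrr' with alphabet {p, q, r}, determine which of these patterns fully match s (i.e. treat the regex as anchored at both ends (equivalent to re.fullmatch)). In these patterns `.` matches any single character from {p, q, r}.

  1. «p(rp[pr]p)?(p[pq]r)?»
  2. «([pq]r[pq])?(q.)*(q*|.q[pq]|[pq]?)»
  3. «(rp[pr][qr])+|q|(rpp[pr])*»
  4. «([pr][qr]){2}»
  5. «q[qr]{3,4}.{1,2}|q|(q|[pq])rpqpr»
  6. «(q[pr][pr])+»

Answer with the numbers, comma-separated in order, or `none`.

6

1 → no match — must start with 'p'
2 → no match
3 → no match
4 → no match
5 → no match
6 → match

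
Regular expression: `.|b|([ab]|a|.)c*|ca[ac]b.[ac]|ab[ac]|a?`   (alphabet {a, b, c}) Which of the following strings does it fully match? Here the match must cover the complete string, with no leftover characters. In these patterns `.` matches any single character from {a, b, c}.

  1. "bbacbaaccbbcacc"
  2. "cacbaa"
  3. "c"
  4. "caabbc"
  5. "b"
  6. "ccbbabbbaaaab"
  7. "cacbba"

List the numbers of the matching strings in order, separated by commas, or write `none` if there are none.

1 → no match
2. "cacbaa" → match
3. "c" → match
4. "caabbc" → match
5. "b" → match
6 → no match
7. "cacbba" → match

2, 3, 4, 5, 7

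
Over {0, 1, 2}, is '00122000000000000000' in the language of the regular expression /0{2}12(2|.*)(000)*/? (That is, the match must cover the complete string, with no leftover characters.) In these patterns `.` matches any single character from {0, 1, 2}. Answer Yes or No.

Yes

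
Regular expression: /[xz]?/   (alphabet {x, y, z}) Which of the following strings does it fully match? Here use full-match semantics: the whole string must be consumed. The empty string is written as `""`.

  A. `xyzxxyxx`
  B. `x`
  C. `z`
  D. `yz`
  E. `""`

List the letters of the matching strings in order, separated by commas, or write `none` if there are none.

A → no match
B → match
C → match
D → no match
E → match

B, C, E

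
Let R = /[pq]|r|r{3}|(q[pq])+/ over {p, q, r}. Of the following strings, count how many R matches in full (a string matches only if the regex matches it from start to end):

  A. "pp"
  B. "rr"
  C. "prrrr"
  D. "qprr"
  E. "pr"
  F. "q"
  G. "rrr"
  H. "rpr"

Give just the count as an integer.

2

A. "pp" → no match
B. "rr" → no match
C. "prrrr" → no match
D. "qprr" → no match
E. "pr" → no match
F. "q" → match
G. "rrr" → match
H. "rpr" → no match
Total matched: 2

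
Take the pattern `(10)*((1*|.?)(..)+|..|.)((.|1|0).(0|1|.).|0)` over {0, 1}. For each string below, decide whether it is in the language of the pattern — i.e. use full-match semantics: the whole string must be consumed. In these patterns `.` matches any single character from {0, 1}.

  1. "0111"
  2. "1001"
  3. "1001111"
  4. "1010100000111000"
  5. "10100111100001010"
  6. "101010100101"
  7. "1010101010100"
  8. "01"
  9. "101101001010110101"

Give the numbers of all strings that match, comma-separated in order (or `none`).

1 → no match
2 → no match
3 → match
4 → match
5 → match
6 → match
7 → match
8 → no match
9 → match

3, 4, 5, 6, 7, 9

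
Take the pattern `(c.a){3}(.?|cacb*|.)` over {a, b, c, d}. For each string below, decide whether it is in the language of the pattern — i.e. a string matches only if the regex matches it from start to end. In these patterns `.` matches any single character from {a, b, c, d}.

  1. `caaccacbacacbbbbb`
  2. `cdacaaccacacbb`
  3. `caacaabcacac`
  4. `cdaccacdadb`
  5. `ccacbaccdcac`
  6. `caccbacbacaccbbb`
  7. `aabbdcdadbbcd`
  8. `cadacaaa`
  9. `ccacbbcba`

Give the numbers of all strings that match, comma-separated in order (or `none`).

1, 2

1 → match
2 → match
3 → no match
4 → no match
5 → no match
6 → no match
7 → no match — must start with `c`
8 → no match
9 → no match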